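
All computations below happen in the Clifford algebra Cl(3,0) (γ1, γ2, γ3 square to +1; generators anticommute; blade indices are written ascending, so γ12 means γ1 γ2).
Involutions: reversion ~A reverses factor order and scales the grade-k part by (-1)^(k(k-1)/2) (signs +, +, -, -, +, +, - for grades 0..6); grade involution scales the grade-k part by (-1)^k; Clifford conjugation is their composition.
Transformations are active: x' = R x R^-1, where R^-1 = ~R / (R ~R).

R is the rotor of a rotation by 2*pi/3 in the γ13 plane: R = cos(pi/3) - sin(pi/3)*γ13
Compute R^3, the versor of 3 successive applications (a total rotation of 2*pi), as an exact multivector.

Half-angle bookkeeping: 3 applications in γ13 add up to rotor phase 3*pi/3 = pi, so R^3 = cos(pi) - sin(pi)*γ13.
cos(pi) = -1 and sin(pi) = 0, so R^3 = -1. The total rotation 2*pi is 1 full turn, so every vector returns to itself, yet the rotor is -1, on the OTHER sheet of the double cover (an odd number of 2*pi turns).
Answer: -1


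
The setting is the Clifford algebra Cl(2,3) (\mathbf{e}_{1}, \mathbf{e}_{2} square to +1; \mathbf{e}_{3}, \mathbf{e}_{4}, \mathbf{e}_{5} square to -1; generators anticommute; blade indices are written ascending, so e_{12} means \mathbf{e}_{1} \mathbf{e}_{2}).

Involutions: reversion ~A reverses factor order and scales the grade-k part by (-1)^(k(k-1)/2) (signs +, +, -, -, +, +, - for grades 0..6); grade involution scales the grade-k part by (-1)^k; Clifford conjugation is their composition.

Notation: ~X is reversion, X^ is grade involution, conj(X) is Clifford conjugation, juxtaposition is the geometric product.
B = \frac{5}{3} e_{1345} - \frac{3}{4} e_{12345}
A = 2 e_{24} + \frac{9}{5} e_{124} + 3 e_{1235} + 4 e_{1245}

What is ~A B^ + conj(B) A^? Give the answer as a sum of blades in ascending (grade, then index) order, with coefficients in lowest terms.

first term: 3 e_{3} - \frac{9}{4} e_{4} + \frac{20}{3} e_{23} - 5 e_{24} + \frac{27}{20} e_{35} + \frac{3}{2} e_{135} - 3 e_{235} - \frac{10}{3} e_{1235}
second term: 3 e_{3} - \frac{9}{4} e_{4} - \frac{20}{3} e_{23} + 5 e_{24} + \frac{27}{20} e_{35} - \frac{3}{2} e_{135} - 3 e_{235} - \frac{10}{3} e_{1235}
Answer: 6 e_{3} - \frac{9}{2} e_{4} + \frac{27}{10} e_{35} - 6 e_{235} - \frac{20}{3} e_{1235}


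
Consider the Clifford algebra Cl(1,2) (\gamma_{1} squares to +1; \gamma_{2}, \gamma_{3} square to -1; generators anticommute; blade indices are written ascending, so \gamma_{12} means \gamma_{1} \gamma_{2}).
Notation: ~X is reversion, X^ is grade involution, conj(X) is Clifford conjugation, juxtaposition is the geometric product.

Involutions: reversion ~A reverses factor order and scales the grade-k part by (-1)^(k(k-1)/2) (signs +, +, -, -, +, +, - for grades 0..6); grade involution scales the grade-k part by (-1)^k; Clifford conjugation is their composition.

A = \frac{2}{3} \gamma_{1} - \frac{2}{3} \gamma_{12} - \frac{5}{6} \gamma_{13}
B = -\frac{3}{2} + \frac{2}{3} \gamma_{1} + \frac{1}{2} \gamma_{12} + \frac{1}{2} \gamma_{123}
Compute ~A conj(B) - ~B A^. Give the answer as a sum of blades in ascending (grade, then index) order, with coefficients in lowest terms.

first term: -\frac{7}{9} - \gamma_{1} - \frac{11}{36} \gamma_{2} + \frac{8}{9} \gamma_{3} - \gamma_{12} - \frac{5}{4} \gamma_{13} - \frac{1}{12} \gamma_{23}
second term: -\frac{1}{9} + \gamma_{1} - \frac{43}{36} \gamma_{2} - \frac{2}{9} \gamma_{3} + \gamma_{12} + \frac{5}{4} \gamma_{13} - \frac{1}{12} \gamma_{23}
Answer: -\frac{2}{3} - 2 \gamma_{1} + \frac{8}{9} \gamma_{2} + \frac{10}{9} \gamma_{3} - 2 \gamma_{12} - \frac{5}{2} \gamma_{13}


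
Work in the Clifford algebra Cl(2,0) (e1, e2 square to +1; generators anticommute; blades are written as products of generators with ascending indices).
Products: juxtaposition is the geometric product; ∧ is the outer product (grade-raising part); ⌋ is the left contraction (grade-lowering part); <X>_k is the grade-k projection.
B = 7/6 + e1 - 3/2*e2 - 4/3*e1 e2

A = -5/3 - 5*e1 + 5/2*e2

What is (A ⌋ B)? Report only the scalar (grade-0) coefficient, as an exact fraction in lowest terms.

step 1: -385/36 + 5/3*e1 + 55/6*e2 + 20/9*e1 e2
Answer: -385/36


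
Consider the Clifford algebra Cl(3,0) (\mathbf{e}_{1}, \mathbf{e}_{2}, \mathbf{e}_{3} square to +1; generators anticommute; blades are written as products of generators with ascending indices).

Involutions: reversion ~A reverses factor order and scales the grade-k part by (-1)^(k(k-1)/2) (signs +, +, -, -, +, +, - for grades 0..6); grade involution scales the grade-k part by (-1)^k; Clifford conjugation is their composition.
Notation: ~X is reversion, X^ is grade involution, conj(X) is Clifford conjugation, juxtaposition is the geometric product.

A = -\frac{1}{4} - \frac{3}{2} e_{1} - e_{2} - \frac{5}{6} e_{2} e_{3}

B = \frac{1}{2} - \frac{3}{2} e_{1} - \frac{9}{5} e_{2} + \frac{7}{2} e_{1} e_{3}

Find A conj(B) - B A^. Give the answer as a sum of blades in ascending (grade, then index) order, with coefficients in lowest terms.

first term: -\frac{167}{40} - \frac{9}{8} e_{1} - \frac{19}{20} e_{2} + \frac{27}{4} e_{3} + \frac{103}{60} e_{1} e_{2} + \frac{7}{8} e_{1} e_{3} - \frac{5}{12} e_{2} e_{3} - \frac{19}{4} e_{1} e_{2} e_{3}
second term: -\frac{167}{40} + \frac{9}{8} e_{1} + \frac{19}{20} e_{2} - \frac{15}{4} e_{3} + \frac{247}{60} e_{1} e_{2} - \frac{7}{8} e_{1} e_{3} - \frac{5}{12} e_{2} e_{3} - \frac{9}{4} e_{1} e_{2} e_{3}
Answer: -\frac{9}{4} e_{1} - \frac{19}{10} e_{2} + \frac{21}{2} e_{3} - \frac{12}{5} e_{1} e_{2} + \frac{7}{4} e_{1} e_{3} - \frac{5}{2} e_{1} e_{2} e_{3}


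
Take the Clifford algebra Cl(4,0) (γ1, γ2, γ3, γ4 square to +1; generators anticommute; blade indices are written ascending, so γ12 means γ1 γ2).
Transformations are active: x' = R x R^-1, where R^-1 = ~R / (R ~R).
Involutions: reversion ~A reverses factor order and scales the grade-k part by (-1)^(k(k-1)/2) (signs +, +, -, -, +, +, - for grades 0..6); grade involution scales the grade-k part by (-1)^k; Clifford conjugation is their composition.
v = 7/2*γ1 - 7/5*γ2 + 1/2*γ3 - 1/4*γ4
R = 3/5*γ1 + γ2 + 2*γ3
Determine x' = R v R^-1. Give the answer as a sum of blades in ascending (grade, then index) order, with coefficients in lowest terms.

~R = 3/5*γ1 + γ2 + 2*γ3, and R ~R = 134/25, so R^-1 = ~R / (134/25).
R v = 17/10 - 217/50*γ12 - 67/10*γ13 - 3/20*γ14 + 33/10*γ23 - 1/4*γ24 - 1/2*γ34
Answer: -209/67*γ1 + 1363/670*γ2 + 103/134*γ3 + 1/4*γ4


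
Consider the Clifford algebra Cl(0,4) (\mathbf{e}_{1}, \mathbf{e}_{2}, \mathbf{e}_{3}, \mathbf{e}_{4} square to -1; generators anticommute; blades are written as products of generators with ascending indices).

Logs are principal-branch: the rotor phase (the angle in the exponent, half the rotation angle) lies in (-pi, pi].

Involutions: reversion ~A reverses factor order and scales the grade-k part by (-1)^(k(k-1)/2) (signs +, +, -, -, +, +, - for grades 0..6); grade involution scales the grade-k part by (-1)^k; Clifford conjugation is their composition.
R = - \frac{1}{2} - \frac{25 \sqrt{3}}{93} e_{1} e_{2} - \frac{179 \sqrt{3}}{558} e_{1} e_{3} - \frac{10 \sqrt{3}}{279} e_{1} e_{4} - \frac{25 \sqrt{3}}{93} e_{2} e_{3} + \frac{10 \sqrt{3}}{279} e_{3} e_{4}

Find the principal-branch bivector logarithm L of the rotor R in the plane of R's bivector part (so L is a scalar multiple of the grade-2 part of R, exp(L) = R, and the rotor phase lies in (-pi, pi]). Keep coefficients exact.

The scalar part of R is - \frac{1}{2}, which pins the rotor phase on the principal branch; dividing the bivector part by the sine of that phase recovers the unit plane, and L is the phase times that plane.
Concretely: cos(phase) = - \frac{1}{2} gives phase = ±\frac{2 \pi}{3}, and since phase/sin(phase) is even the sign is immaterial: L = (phase/sin(phase)) * <R>_2 = (\frac{4 \sqrt{3} \pi}{9}) * <R>_2.
Answer: - \frac{100 \pi}{279} e_{1} e_{2} - \frac{358 \pi}{837} e_{1} e_{3} - \frac{40 \pi}{837} e_{1} e_{4} - \frac{100 \pi}{279} e_{2} e_{3} + \frac{40 \pi}{837} e_{3} e_{4}


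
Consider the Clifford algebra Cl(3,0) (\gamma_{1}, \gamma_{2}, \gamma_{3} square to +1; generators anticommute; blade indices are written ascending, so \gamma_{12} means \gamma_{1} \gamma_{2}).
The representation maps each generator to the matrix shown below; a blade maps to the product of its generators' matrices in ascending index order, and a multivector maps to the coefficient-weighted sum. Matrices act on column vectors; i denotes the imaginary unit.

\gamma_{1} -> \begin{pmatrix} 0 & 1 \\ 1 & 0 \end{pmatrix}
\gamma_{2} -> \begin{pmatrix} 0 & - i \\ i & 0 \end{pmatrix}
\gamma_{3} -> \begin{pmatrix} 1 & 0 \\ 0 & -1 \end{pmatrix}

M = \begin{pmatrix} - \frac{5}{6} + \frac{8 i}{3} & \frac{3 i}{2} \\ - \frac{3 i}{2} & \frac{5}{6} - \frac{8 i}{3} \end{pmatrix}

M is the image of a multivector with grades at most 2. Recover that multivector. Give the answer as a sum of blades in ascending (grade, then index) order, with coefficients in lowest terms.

Method: 1, rho(\gamma_{1}), rho(\gamma_{2}), rho(\gamma_{3}) form a trace-orthogonal basis of the 2x2 complex matrices (tr(X Y) = 2 if X = Y, else 0), so M = m0*1 + m1*rho(\gamma_{1}) + m2*rho(\gamma_{2}) + m3*rho(\gamma_{3}) with m0 = tr(M)/2 = 0, m1 = tr(M rho(\gamma_{1}))/2 = 0, m2 = tr(M rho(\gamma_{2}))/2 = - \frac{3}{2}, m3 = tr(M rho(\gamma_{3}))/2 = - \frac{5}{6} + \frac{8 i}{3}.
Multiplying table entries, the bivector images are rho(\gamma_{12}) = i*rho(\gamma_{3}), rho(\gamma_{13}) = -i*rho(\gamma_{2}), rho(\gamma_{23}) = i*rho(\gamma_{1}); with real blade coefficients the real parts of m0..m3 are the coefficients of 1, \gamma_{1}, \gamma_{2}, \gamma_{3} and the imaginary parts give the bivectors (\gamma_{23}: Im m1, \gamma_{13}: -Im m2, \gamma_{12}: Im m3).
Answer: -\frac{3}{2} \gamma_{2} - \frac{5}{6} \gamma_{3} + \frac{8}{3} \gamma_{12}


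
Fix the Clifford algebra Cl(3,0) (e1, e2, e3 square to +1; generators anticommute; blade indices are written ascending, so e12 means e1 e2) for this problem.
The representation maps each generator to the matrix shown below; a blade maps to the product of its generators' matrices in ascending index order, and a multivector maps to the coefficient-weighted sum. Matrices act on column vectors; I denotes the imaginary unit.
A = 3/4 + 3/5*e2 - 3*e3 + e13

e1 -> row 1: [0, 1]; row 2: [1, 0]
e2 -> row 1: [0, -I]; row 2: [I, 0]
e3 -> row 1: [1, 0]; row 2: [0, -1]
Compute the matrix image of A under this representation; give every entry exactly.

Bivector images (products of the table entries): rho(e13) = rho(e1)rho(e3) = row 1: [0, -1]; row 2: [1, 0].
M = (3/4)*1 + (3/5)*rho(e2) + (-3)*rho(e3) + (1)*rho(e13), summed entrywise (1 is the identity matrix):
Answer: row 1: [-9/4, -1 - 3*I/5]; row 2: [1 + 3*I/5, 15/4]


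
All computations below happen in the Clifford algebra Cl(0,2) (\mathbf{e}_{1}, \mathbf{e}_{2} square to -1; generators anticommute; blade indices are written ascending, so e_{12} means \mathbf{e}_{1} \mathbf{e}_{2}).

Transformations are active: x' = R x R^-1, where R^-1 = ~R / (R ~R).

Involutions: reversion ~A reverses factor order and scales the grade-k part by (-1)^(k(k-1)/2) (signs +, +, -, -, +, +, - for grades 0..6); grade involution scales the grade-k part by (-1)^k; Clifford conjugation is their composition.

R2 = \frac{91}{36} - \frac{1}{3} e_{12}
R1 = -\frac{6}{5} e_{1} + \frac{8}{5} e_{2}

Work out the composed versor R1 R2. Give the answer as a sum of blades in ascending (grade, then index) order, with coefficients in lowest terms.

Distribute over the terms of R1 (each basis-blade product reordered to ascending indices, repeated generators contracted through their squares):
(-\frac{6}{5} e_{1}) R2 = -\frac{91}{30} e_{1} - \frac{2}{5} e_{2}
(\frac{8}{5} e_{2}) R2 = -\frac{8}{15} e_{1} + \frac{182}{45} e_{2}
Summing the partial products and collecting blades:
Answer: -\frac{107}{30} e_{1} + \frac{164}{45} e_{2}


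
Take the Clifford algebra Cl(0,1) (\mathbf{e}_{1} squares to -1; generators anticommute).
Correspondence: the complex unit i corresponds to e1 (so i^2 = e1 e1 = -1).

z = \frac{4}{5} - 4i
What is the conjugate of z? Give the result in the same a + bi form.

In blades: z = \frac{4}{5} - 4 e_{1}.
Conjugation here is Clifford conjugation: the scalar is fixed and the grade-1 and grade-2 blades all flip sign, giving \frac{4}{5} + 4 e_{1}; translating back:
Answer: \frac{4}{5} + 4i


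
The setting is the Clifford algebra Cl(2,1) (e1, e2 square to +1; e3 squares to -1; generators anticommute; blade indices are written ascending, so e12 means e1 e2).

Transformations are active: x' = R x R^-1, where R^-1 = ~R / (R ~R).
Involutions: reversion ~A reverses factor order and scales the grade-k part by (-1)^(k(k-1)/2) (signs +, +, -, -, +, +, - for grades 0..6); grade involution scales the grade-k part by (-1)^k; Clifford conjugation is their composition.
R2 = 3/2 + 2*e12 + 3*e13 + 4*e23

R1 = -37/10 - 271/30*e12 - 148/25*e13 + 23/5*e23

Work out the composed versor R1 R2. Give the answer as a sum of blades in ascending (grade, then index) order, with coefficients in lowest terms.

Distribute over the terms of R1 (each basis-blade product reordered to ascending indices, repeated generators contracted through their squares):
(-37/10) R2 = -111/20 - 37/5*e12 - 111/10*e13 - 74/5*e23
(-271/30*e12) R2 = 271/15 - 271/20*e12 - 542/15*e13 + 271/10*e23
(-148/25*e13) R2 = -444/25 - 592/25*e12 - 222/25*e13 - 296/25*e23
(23/5*e23) R2 = 92/5 - 69/5*e12 - 46/5*e13 + 69/10*e23
Summing the partial products and collecting blades:
Answer: 3947/300 - 5843/100*e12 - 9797/150*e13 + 184/25*e23


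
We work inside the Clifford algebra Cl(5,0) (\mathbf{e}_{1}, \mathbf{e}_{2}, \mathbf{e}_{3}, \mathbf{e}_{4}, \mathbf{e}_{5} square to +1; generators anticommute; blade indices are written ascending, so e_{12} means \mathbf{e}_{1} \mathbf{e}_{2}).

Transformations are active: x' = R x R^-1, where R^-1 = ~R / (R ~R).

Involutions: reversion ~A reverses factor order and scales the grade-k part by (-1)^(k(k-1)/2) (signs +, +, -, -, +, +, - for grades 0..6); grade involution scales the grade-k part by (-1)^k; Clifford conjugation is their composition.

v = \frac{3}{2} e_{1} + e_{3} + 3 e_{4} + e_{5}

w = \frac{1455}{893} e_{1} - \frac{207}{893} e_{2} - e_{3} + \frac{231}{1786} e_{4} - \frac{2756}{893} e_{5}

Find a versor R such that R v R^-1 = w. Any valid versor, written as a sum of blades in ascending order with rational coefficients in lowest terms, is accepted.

Why this works: both vectors square to \frac{53}{4}, so q(v) = q(w) and R = v + w = \frac{5589}{1786} e_{1} - \frac{207}{893} e_{2} + \frac{5589}{1786} e_{4} - \frac{1863}{893} e_{5} carries v to w — its own direction survives, the complement (v - w)/2 flips.
Answer: \frac{5589}{1786} e_{1} - \frac{207}{893} e_{2} + \frac{5589}{1786} e_{4} - \frac{1863}{893} e_{5}


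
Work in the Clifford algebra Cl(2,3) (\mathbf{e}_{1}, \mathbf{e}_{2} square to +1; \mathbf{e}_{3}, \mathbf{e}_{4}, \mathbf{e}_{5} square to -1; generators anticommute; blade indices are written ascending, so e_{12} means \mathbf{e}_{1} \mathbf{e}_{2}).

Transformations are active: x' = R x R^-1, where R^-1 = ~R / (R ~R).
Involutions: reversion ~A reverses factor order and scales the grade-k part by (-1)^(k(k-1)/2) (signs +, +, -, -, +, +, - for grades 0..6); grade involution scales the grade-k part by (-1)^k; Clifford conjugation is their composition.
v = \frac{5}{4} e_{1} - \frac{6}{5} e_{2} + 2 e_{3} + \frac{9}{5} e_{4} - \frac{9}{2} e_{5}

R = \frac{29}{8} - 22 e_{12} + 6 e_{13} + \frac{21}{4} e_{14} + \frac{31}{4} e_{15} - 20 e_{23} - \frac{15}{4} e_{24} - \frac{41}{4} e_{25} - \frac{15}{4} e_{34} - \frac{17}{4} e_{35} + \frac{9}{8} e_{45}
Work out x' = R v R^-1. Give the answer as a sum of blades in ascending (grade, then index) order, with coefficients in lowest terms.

~R = \frac{29}{8} + 22 e_{12} - 6 e_{13} - \frac{21}{4} e_{14} - \frac{31}{4} e_{15} + 20 e_{23} + \frac{15}{4} e_{24} + \frac{41}{4} e_{25} + \frac{15}{4} e_{34} + \frac{17}{4} e_{35} - \frac{9}{8} e_{45}, and R ~R = -\frac{3591}{32}, so R^-1 = ~R / (-\frac{3591}{32}).
R v = \frac{7097}{160} e_{1} + \frac{951}{40} e_{2} - \frac{293}{8} e_{3} - \frac{279}{40} e_{4} - \frac{1791}{40} e_{5} - \frac{309}{5} e_{123} - \frac{3039}{80} e_{124} + \frac{7639}{80} e_{125} - \frac{351}{80} e_{134} - \frac{765}{16} e_{135} - \frac{5787}{160} e_{145} - 24 e_{234} + \frac{578}{5} e_{235} + \frac{1359}{40} e_{245} + \frac{1071}{40} e_{345}
Answer: -\frac{69}{380} e_{1} + \frac{886}{285} e_{2} + \frac{202}{95} e_{3} + \frac{193}{190} e_{4} - \frac{305}{57} e_{5}


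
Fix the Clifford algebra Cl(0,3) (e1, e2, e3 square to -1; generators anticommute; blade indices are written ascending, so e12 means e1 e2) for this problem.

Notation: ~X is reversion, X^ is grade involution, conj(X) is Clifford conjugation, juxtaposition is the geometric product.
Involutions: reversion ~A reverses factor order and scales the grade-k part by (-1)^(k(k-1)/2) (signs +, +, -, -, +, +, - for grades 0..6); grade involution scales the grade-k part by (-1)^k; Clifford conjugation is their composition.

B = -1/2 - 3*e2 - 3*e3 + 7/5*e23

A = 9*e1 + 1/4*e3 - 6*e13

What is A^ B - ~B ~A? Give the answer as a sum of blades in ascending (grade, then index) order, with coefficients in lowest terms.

first term: -3/4 - 27/2*e1 - 7/20*e2 + 1/8*e3 + 93/5*e12 + 30*e13 - 3/4*e23 - 153/5*e123
second term: 3/4 - 45/2*e1 + 7/20*e2 - 1/8*e3 + 177/5*e12 + 24*e13 - 3/4*e23 + 27/5*e123
Answer: -3/2 + 9*e1 - 7/10*e2 + 1/4*e3 - 84/5*e12 + 6*e13 - 36*e123


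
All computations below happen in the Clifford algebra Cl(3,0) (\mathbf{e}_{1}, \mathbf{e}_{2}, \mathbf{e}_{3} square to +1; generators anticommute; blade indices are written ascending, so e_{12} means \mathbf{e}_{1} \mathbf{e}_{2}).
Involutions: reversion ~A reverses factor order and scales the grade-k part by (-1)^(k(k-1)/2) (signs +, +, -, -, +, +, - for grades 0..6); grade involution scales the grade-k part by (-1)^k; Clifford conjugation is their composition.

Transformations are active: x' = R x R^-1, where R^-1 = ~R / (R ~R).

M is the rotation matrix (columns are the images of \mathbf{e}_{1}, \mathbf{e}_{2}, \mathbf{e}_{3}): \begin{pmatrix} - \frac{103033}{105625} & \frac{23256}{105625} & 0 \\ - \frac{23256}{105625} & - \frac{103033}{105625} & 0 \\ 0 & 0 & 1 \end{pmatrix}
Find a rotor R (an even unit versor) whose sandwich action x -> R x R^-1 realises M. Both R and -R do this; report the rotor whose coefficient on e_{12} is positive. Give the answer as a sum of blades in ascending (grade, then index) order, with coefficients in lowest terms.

Method: write R = a + b12*e_{12} + b13*e_{13} + b23*e_{23} with a^2 + b12^2 + b13^2 + b23^2 = 1 (so R^-1 = ~R). Expanding the columns R e_j ~R gives tr M = 4a^2 - 1 and, from the antisymmetric part, M21 - M12 = -4a*b12, M13 - M31 = 4a*b13, M32 - M23 = -4a*b23.
Here tr M = -\frac{100441}{105625}, so a^2 = (1 + tr M)/4 = \frac{1296}{105625} and a = ±\frac{36}{325}. Taking a = \frac{36}{325}: M21 - M12 = -\frac{46512}{105625}, M13 - M31 = 0, M32 - M23 = 0, giving b12 = \frac{323}{325}, b13 = 0, b23 = 0, i.e. R = \frac{36}{325} + \frac{323}{325} e_{12}.
Its e_{12} coefficient is already positive.
Answer: \frac{36}{325} + \frac{323}{325} e_{12}. Note: both R and -R realise this M (trace -\frac{100441}{105625}); the covering map identifies them, and the e_{12}-coefficient sign is the tie-breaker.


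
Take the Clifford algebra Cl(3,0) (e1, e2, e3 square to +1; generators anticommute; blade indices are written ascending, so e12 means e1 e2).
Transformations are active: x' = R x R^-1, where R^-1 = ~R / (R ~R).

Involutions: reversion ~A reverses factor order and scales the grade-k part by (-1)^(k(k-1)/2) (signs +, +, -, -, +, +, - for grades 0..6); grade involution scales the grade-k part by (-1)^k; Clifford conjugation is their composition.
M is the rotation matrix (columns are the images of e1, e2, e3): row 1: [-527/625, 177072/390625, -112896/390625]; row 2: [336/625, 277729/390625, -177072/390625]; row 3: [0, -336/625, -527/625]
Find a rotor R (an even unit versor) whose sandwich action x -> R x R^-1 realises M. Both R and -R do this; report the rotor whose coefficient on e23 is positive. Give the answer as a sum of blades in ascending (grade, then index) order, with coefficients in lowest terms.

Method: write R = a + b12*e12 + b13*e13 + b23*e23 with a^2 + b12^2 + b13^2 + b23^2 = 1 (so R^-1 = ~R). Expanding the columns R e_j ~R gives tr M = 4a^2 - 1 and, from the antisymmetric part, M21 - M12 = -4a*b12, M13 - M31 = 4a*b13, M32 - M23 = -4a*b23.
Here tr M = -381021/390625, so a^2 = (1 + tr M)/4 = 2401/390625 and a = ±49/625. Taking a = 49/625: M21 - M12 = 32928/390625, M13 - M31 = -112896/390625, M32 - M23 = -32928/390625, giving b12 = -168/625, b13 = -576/625, b23 = 168/625, i.e. R = 49/625 - 168/625*e12 - 576/625*e13 + 168/625*e23.
Its e23 coefficient is already positive.
Answer: 49/625 - 168/625*e12 - 576/625*e13 + 168/625*e23. Sheet selection: the two-to-one cover makes ±R indistinguishable at the matrix level (trace -381021/390625), so uniqueness comes from the required sign on e23.


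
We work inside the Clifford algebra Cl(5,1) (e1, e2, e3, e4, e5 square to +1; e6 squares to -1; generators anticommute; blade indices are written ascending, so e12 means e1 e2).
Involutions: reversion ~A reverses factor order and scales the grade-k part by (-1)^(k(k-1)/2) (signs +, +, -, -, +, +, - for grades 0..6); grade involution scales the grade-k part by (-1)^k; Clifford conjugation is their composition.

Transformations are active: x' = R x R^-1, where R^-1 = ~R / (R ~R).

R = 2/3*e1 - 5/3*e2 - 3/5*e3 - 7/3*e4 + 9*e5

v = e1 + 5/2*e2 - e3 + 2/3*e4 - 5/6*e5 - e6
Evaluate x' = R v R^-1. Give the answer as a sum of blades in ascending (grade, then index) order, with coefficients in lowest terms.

~R = 2/3*e1 - 5/3*e2 - 3/5*e3 - 7/3*e4 + 9*e5, and R ~R = 6752/75, so R^-1 = ~R / (6752/75).
R v = -538/45 + 10/3*e12 - 1/15*e13 + 25/9*e14 - 86/9*e15 - 2/3*e16 + 19/6*e23 + 85/18*e24 - 190/9*e25 + 5/3*e26 - 41/15*e34 + 19/2*e35 + 3/5*e36 - 73/18*e45 + 7/3*e46 - 9*e56
Answer: -8941/7596*e1 - 31255/15192*e2 + 1957/1688*e3 - 713/15192*e4 - 7885/5064*e5 + e6


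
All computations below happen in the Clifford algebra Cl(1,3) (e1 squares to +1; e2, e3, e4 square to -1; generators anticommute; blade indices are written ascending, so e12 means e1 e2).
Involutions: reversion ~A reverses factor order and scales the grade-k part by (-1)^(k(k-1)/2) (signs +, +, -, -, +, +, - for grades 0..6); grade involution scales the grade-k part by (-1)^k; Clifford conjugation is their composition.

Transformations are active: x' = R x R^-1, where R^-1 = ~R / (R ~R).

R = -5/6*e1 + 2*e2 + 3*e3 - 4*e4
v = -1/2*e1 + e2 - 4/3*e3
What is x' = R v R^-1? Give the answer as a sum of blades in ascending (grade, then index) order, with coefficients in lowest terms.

~R = -5/6*e1 + 2*e2 + 3*e3 - 4*e4, and R ~R = -1019/36, so R^-1 = ~R / (-1019/36).
R v = 29/12 + 1/6*e12 + 47/18*e13 - 2*e14 - 17/3*e23 + 4*e24 - 16/3*e34
Answer: 1309/2038*e1 - 1367/1019*e2 + 2510/3057*e3 + 696/1019*e4


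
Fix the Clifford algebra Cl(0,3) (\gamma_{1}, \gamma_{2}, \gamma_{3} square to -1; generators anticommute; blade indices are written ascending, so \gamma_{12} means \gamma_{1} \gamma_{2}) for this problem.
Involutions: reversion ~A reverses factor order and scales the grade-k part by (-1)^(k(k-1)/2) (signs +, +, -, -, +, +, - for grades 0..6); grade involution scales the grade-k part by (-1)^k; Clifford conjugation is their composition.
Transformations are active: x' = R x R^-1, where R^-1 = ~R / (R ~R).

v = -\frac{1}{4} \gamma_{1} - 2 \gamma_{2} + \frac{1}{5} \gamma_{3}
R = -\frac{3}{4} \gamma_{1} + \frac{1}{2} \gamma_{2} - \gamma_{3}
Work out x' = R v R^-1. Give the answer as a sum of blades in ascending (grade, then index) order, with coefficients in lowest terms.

~R = -\frac{3}{4} \gamma_{1} + \frac{1}{2} \gamma_{2} - \gamma_{3}, and R ~R = -\frac{29}{16}, so R^-1 = ~R / (-\frac{29}{16}).
R v = \frac{81}{80} + \frac{13}{8} \gamma_{12} - \frac{2}{5} \gamma_{13} - \frac{19}{10} \gamma_{23}
Answer: \frac{631}{580} \gamma_{1} + \frac{209}{145} \gamma_{2} + \frac{133}{145} \gamma_{3}


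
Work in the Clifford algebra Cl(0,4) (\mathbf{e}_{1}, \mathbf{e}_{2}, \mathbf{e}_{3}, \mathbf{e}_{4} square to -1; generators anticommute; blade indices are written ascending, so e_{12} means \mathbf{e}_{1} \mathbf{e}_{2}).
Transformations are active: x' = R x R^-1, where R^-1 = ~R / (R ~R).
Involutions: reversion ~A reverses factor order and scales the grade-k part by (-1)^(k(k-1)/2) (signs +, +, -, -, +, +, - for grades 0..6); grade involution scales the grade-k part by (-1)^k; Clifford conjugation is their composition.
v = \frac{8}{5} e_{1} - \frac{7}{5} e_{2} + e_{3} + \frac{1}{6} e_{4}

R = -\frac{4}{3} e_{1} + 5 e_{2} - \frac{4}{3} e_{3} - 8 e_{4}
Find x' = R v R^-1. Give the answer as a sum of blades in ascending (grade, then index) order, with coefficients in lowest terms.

~R = -\frac{4}{3} e_{1} + 5 e_{2} - \frac{4}{3} e_{3} - 8 e_{4}, and R ~R = -\frac{833}{9}, so R^-1 = ~R / (-\frac{833}{9}).
R v = \frac{59}{5} - \frac{92}{15} e_{12} + \frac{4}{5} e_{13} + \frac{566}{45} e_{14} + \frac{47}{15} e_{23} - \frac{311}{30} e_{24} + \frac{70}{9} e_{34}
Answer: -\frac{5248}{4165} e_{1} + \frac{521}{4165} e_{2} - \frac{2749}{4165} e_{3} + \frac{46811}{24990} e_{4}


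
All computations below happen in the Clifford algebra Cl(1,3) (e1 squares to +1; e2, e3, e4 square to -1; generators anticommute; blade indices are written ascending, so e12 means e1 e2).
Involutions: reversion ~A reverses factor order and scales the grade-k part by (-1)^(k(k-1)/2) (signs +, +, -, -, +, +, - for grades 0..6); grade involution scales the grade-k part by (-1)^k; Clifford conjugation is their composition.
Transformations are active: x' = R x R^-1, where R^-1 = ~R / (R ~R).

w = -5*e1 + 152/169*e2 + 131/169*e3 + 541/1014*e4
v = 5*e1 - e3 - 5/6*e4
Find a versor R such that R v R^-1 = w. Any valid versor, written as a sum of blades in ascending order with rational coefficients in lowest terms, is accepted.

Take R = v + w = 152/169*e2 - 38/169*e3 - 152/507*e4. Because q(v) = q(w) = 839/36, conjugation by R sends v exactly to w.
Answer: 152/169*e2 - 38/169*e3 - 152/507*e4


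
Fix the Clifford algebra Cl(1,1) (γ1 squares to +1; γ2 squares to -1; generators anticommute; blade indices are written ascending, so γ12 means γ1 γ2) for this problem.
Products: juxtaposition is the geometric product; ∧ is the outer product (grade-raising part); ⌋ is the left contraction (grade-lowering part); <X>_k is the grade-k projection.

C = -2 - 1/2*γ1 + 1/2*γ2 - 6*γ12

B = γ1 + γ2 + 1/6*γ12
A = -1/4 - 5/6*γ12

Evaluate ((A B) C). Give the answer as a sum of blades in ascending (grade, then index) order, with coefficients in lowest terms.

step 1: -5/36 + 7/12*γ1 + 7/12*γ2 - 1/24*γ12
step 2: -1/18 - 659/144*γ1 - 685/144*γ2 + 3/2*γ12
Answer: -1/18 - 659/144*γ1 - 685/144*γ2 + 3/2*γ12


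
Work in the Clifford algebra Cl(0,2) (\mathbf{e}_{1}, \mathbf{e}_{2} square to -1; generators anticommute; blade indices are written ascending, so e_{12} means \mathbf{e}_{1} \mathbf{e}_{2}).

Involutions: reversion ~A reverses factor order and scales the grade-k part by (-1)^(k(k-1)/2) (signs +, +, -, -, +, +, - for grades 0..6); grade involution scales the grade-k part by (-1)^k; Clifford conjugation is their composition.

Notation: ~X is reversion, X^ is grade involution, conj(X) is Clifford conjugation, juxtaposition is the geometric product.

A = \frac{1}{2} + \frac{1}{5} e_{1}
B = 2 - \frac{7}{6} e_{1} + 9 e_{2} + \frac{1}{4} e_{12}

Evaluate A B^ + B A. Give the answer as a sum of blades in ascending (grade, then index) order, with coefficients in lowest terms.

first term: \frac{23}{30} + \frac{59}{60} e_{1} - \frac{91}{20} e_{2} - \frac{67}{40} e_{12}
second term: \frac{37}{30} - \frac{11}{60} e_{1} + \frac{91}{20} e_{2} - \frac{67}{40} e_{12}
Answer: 2 + \frac{4}{5} e_{1} - \frac{67}{20} e_{12}


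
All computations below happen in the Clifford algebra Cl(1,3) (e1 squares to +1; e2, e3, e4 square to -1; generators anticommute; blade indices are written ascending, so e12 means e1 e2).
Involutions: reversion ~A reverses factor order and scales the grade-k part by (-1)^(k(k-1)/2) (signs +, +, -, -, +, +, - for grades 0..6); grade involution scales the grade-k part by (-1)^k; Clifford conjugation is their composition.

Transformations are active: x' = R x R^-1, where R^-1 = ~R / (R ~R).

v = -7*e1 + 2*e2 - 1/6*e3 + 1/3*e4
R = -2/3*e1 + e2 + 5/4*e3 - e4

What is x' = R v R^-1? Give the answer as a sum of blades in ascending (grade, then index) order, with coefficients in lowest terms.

~R = -2/3*e1 + e2 + 5/4*e3 - e4, and R ~R = -449/144, so R^-1 = ~R / (-449/144).
R v = 77/24 + 17/3*e12 + 319/36*e13 - 65/9*e14 - 8/3*e23 + 7/3*e24 + 1/4*e34
Answer: 3759/449*e1 - 1822/449*e2 - 6481/2694*e3 + 2323/1347*e4


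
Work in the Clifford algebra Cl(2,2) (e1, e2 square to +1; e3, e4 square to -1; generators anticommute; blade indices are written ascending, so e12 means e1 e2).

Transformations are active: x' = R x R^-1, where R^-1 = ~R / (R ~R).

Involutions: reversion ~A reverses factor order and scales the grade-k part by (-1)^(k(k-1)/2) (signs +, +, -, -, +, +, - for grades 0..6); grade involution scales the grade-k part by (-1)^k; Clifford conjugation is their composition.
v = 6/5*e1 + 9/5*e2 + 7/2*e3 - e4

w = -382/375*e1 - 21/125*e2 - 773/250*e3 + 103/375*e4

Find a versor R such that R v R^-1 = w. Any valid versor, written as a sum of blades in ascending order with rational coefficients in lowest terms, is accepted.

Since q(v) = q(w) = -857/100, the sum R = v + w = 68/375*e1 + 204/125*e2 + 51/125*e3 - 272/375*e4 does the job whenever invertible.
Answer: 68/375*e1 + 204/125*e2 + 51/125*e3 - 272/375*e4


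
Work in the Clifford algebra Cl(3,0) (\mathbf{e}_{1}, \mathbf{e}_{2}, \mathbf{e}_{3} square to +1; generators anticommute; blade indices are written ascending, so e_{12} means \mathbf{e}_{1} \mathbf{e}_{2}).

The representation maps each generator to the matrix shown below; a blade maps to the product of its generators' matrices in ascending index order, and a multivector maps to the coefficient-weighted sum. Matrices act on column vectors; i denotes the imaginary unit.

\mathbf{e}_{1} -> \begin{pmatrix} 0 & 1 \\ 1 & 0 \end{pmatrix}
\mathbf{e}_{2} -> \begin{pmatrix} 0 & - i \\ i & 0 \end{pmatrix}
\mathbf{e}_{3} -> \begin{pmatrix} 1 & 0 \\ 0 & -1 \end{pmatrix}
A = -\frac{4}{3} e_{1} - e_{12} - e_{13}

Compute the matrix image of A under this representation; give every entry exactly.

Bivector images (products of the table entries): rho(e_{12}) = rho(\mathbf{e}_{1})rho(\mathbf{e}_{2}) = \begin{pmatrix} i & 0 \\ 0 & - i \end{pmatrix}; rho(e_{13}) = rho(\mathbf{e}_{1})rho(\mathbf{e}_{3}) = \begin{pmatrix} 0 & -1 \\ 1 & 0 \end{pmatrix}.
M = (-\frac{4}{3})*rho(e_{1}) + (-1)*rho(e_{12}) + (-1)*rho(e_{13}), summed entrywise:
Answer: \begin{pmatrix} - i & - \frac{1}{3} \\ - \frac{7}{3} & i \end{pmatrix}


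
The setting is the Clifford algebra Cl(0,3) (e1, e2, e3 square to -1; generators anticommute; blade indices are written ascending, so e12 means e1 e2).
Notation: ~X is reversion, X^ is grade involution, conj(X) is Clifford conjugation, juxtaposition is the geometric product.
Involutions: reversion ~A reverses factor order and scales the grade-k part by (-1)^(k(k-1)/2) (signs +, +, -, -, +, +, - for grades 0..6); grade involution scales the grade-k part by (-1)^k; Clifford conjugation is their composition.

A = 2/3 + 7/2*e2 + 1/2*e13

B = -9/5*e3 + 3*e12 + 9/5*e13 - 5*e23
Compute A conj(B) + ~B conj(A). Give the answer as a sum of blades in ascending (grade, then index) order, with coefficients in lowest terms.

first term: 9/10 - 57/5*e1 - 163/10*e3 + 1/2*e12 - 6/5*e13 + 167/15*e23 + 63/10*e123
second term: -9/10 - 48/5*e1 - 187/10*e3 + 1/2*e12 - 6/5*e13 - 22/15*e23 - 63/10*e123
Answer: -21*e1 - 35*e3 + e12 - 12/5*e13 + 29/3*e23


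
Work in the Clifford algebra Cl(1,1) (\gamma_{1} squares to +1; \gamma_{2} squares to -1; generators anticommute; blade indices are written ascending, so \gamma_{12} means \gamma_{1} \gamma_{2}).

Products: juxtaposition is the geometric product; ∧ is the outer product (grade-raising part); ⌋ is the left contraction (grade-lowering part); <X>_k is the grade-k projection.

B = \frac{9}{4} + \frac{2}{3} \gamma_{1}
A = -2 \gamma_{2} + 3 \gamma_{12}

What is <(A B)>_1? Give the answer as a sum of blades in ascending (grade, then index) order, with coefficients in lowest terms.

step 1: -\frac{13}{2} \gamma_{2} + \frac{97}{12} \gamma_{12}
step 2: -\frac{13}{2} \gamma_{2}
Answer: -\frac{13}{2} \gamma_{2}


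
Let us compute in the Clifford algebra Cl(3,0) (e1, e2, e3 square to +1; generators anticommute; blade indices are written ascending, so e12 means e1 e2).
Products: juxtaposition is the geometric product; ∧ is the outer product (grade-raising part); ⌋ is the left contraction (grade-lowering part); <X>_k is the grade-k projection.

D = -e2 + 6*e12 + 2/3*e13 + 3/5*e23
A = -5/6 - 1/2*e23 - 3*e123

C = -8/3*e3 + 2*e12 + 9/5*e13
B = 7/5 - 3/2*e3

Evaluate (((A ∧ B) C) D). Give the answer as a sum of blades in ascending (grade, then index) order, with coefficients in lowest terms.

step 1: -7/6 + 5/4*e3 - 7/10*e23 - 21/5*e123
step 2: -10/3 - 9/4*e1 - 427/75*e2 + 518/45*e3 + 1141/150*e12 - 7/10*e13 + 5/2*e123
step 3: -987/25 + 11731/675*e1 - 2311/150*e2 - 4979/250*e3 - 1733/100*e12 + 5447/1125*e13 + 6/25*e23 + 63731/900*e123
Answer: -987/25 + 11731/675*e1 - 2311/150*e2 - 4979/250*e3 - 1733/100*e12 + 5447/1125*e13 + 6/25*e23 + 63731/900*e123


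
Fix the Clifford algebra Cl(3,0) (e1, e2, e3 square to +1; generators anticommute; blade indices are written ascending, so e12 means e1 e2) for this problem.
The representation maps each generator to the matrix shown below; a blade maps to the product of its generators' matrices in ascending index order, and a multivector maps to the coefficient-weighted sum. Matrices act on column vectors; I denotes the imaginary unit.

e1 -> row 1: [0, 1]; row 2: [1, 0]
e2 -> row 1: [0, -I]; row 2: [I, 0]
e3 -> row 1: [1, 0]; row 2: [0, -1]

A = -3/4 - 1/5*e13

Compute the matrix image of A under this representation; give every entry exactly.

Bivector images (products of the table entries): rho(e13) = rho(e1)rho(e3) = row 1: [0, -1]; row 2: [1, 0].
M = (-3/4)*1 + (-1/5)*rho(e13), summed entrywise (1 is the identity matrix):
Answer: row 1: [-3/4, 1/5]; row 2: [-1/5, -3/4]


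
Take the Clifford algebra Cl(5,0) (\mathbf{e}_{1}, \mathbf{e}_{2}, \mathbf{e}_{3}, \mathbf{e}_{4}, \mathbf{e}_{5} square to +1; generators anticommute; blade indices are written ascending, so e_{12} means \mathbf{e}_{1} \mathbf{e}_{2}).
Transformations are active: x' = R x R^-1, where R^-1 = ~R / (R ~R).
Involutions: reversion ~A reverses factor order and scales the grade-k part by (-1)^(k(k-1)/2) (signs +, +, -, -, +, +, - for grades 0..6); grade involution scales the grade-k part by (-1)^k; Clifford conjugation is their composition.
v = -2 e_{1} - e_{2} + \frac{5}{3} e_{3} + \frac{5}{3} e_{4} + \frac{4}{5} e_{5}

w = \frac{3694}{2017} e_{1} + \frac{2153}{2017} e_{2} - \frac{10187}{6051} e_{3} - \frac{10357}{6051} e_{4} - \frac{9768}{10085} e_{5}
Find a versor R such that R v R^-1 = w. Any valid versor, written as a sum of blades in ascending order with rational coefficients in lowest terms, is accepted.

Reasoning: v^2 = w^2 = \frac{2519}{225} since conjugation preserves the quadratic form; R = v + w = -\frac{340}{2017} e_{1} + \frac{136}{2017} e_{2} - \frac{34}{2017} e_{3} - \frac{272}{6051} e_{4} - \frac{340}{2017} e_{5} is then valid when invertible, keeping its own part and reversing (v - w)/2.
Answer: -\frac{340}{2017} e_{1} + \frac{136}{2017} e_{2} - \frac{34}{2017} e_{3} - \frac{272}{6051} e_{4} - \frac{340}{2017} e_{5}


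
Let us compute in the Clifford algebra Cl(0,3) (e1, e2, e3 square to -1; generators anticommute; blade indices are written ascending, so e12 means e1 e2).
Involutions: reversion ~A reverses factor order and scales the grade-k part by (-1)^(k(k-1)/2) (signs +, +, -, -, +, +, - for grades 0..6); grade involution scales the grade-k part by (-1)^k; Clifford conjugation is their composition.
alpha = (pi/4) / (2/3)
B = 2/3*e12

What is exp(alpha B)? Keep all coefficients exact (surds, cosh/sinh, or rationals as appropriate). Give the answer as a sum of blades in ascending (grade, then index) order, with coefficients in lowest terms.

B^2 = (2/3)^2*(e12)^2 = 4/9*(-1) = -4/9 (a basis 2-blade squares to minus the product of its generators' squares).
B^2 = -4/9 — circular case — the even/odd split gives cos and sin: l = 2/3, alpha*l = pi/4, so exp(alpha B) = cos(pi/4) + (sin(pi/4)/(2/3))*B = sqrt(2)/2 + (3*sqrt(2)/4)*B.
Answer: sqrt(2)/2 + sqrt(2)/2*e12


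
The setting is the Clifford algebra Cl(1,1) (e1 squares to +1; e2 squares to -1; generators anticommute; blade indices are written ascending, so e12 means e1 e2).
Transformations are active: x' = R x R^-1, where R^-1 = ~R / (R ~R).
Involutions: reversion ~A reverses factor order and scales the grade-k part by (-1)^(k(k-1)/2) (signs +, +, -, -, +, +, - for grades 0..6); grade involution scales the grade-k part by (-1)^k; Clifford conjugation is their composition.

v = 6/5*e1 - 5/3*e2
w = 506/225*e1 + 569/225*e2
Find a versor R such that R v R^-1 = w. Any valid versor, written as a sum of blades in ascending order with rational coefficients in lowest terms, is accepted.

Why this works: both vectors square to -301/225, so q(v) = q(w) and R = v + w = 776/225*e1 + 194/225*e2 carries v to w — its own direction survives, the complement (v - w)/2 flips.
Answer: 776/225*e1 + 194/225*e2


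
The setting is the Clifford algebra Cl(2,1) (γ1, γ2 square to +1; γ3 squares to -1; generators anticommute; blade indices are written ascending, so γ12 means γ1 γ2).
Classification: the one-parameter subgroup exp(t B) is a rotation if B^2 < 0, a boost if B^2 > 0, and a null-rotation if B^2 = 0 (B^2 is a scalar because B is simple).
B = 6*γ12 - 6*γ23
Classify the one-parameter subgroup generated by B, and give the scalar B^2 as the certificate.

B^2 term by term: the squares give (6)^2*(γ12)^2 + (-6)^2*(γ23)^2 = 36*(-1) + 36*(+1) = 0 (each basis 2-blade squares to minus the product of its generators' squares); cross terms between blades sharing an index anticommute and cancel. So B^2 = 0.
Answer: null-rotation, certificate B^2 = 0. The invariant at work: B^2 = 0 is unchanged by conjugation, hence its sign classifies the subgroup whatever basis B is written in.


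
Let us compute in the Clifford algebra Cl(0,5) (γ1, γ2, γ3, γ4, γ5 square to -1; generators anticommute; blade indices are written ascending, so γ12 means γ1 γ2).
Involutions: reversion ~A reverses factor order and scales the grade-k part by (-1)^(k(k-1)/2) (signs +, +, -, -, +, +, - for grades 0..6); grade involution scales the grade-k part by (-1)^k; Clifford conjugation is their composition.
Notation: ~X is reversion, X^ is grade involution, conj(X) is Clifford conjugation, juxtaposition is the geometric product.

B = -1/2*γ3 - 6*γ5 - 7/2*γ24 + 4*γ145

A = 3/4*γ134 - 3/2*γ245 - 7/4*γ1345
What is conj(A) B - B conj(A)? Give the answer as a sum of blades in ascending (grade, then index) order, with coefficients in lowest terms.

first term: 7*γ3 - 21/4*γ5 - 6*γ12 - 3/8*γ14 - 9*γ24 + 3*γ35 + 21/8*γ123 - 21/2*γ134 - 7/8*γ145 - 49/8*γ1235 - 9/2*γ1345 + 3/4*γ2345
second term: -7*γ3 - 21/4*γ5 + 6*γ12 - 3/8*γ14 - 9*γ24 - 3*γ35 - 21/8*γ123 + 21/2*γ134 + 7/8*γ145 + 49/8*γ1235 + 9/2*γ1345 - 3/4*γ2345
Answer: 14*γ3 - 12*γ12 + 6*γ35 + 21/4*γ123 - 21*γ134 - 7/4*γ145 - 49/4*γ1235 - 9*γ1345 + 3/2*γ2345


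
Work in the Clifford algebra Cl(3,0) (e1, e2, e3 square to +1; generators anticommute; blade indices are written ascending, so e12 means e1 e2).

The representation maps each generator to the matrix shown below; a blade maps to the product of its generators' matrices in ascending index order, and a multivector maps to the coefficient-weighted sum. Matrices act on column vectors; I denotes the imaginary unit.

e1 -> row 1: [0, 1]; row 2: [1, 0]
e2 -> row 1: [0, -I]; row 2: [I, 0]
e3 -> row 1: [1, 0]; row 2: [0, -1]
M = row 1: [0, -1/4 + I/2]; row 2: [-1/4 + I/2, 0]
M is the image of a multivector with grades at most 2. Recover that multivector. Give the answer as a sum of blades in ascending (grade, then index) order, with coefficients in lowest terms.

Method: 1, rho(e1), rho(e2), rho(e3) form a trace-orthogonal basis of the 2x2 complex matrices (tr(X Y) = 2 if X = Y, else 0), so M = m0*1 + m1*rho(e1) + m2*rho(e2) + m3*rho(e3) with m0 = tr(M)/2 = 0, m1 = tr(M rho(e1))/2 = -1/4 + I/2, m2 = tr(M rho(e2))/2 = 0, m3 = tr(M rho(e3))/2 = 0.
Multiplying table entries, the bivector images are rho(e12) = I*rho(e3), rho(e13) = -I*rho(e2), rho(e23) = I*rho(e1); with real blade coefficients the real parts of m0..m3 are the coefficients of 1, e1, e2, e3 and the imaginary parts give the bivectors (e23: Im m1, e13: -Im m2, e12: Im m3).
Answer: -1/4*e1 + 1/2*e23
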